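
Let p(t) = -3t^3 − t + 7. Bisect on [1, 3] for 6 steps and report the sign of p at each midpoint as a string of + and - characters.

---+++

midpoint 2: p = -19 < 0 → [1, 2]
midpoint 1.5: p = -4.625 < 0 → [1, 1.5]
midpoint 1.25: p = -0.109375 < 0 → [1, 1.25]
midpoint 1.125: p = 1.6035 > 0 → [1.125, 1.25]
midpoint 1.1875: p = 0.7888 > 0 → [1.1875, 1.25]
midpoint 1.21875: p = 0.3504 > 0 → [1.21875, 1.25]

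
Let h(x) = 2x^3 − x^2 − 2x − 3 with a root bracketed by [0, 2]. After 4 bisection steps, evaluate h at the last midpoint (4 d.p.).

x = 1 gives h = -4, negative; keep [1, 2]
x = 1.5 gives h = -1.5, negative; keep [1.5, 2]
x = 1.75 gives h = 1.15625, positive; keep [1.5, 1.75]
x = 1.625 gives h = -0.3086, negative; keep [1.625, 1.75]

-0.3086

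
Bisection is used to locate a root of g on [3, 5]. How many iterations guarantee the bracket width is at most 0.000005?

Width after n steps is 2/2^n. Need 2^n ≥ 2/0.000005 = 400000.
2^18 = 262144 < 400000 ≤ 2^19 = 524288, so n = 19.

19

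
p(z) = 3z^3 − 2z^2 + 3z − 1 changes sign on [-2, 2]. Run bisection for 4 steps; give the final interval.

midpoint 0: p = -1 < 0 → [0, 2]
midpoint 1: p = 3 > 0 → [0, 1]
midpoint 0.5: p = 0.375 > 0 → [0, 0.5]
midpoint 0.25: p = -0.3281 < 0 → [0.25, 0.5]

[0.25, 0.5]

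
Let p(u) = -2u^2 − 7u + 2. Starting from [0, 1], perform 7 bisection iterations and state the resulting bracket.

u = 0.5 gives p = -2, negative; keep [0, 0.5]
u = 0.25 gives p = 0.125, positive; keep [0.25, 0.5]
u = 0.375 gives p = -0.90625, negative; keep [0.25, 0.375]
u = 0.3125 gives p = -0.3828, negative; keep [0.25, 0.3125]
u = 0.28125 gives p = -0.127, negative; keep [0.25, 0.28125]
u = 0.265625 gives p = -0.0005, negative; keep [0.25, 0.265625]
u = 0.2578125 gives p = 0.0624, positive; keep [0.2578125, 0.265625]

[0.2578125, 0.265625]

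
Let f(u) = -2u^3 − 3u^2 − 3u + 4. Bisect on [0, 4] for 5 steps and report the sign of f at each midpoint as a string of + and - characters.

--+-+

m = 2, f(m) = -30 (−); new bracket [0, 2]
m = 1, f(m) = -4 (−); new bracket [0, 1]
m = 0.5, f(m) = 1.5 (+); new bracket [0.5, 1]
m = 0.75, f(m) = -0.7812 (−); new bracket [0.5, 0.75]
m = 0.625, f(m) = 0.4648 (+); new bracket [0.625, 0.75]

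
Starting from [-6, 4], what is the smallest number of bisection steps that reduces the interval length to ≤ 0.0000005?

25

Width after n steps is 10/2^n. Need 2^n ≥ 10/0.0000005 = 20000000.
2^24 = 16777216 < 20000000 ≤ 2^25 = 33554432, so n = 25.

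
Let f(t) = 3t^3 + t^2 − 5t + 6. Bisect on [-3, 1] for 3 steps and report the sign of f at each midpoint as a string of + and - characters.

+-+

t = -1 gives f = 9, positive; keep [-3, -1]
t = -2 gives f = -4, negative; keep [-2, -1]
t = -1.5 gives f = 5.625, positive; keep [-2, -1.5]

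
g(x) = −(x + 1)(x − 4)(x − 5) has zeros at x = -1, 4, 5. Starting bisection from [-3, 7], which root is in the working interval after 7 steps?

-1

x = 2 gives g = -18, negative; keep [-3, 2]
x = -0.5 gives g = -12.375, negative; keep [-3, -0.5]
x = -1.75 gives g = 29.109375, positive; keep [-1.75, -0.5]
x = -1.125 gives g = 3.9238, positive; keep [-1.125, -0.5]
x = -0.8125 gives g = -5.2449, negative; keep [-1.125, -0.8125]
x = -0.96875 gives g = -0.9268, negative; keep [-1.125, -0.96875]
x = -1.046875 gives g = 1.4305, positive; keep [-1.046875, -0.96875]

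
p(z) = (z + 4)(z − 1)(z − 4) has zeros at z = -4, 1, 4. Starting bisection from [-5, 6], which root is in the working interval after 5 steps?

-4

midpoint 0.5: p = 7.875 > 0 → [-5, 0.5]
midpoint -2.25: p = 35.546875 > 0 → [-5, -2.25]
midpoint -3.625: p = 13.224609 > 0 → [-5, -3.625]
midpoint -4.3125: p = -13.8 < 0 → [-4.3125, -3.625]
midpoint -3.96875: p = 1.2373 > 0 → [-4.3125, -3.96875]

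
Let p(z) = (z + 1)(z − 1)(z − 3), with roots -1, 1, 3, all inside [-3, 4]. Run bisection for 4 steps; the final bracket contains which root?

-1

p(0.5) = 1.875 > 0, so the root lies in [-3, 0.5]
p(-1.25) = -2.390625 < 0, so the root lies in [-1.25, 0.5]
p(-0.375) = 2.900391 > 0, so the root lies in [-1.25, -0.375]
p(-0.8125) = 1.2957 > 0, so the root lies in [-1.25, -0.8125]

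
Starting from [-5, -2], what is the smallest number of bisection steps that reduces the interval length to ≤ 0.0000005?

Width after n steps is 3/2^n. Need 2^n ≥ 3/0.0000005 = 6000000.
2^22 = 4194304 < 6000000 ≤ 2^23 = 8388608, so n = 23.

23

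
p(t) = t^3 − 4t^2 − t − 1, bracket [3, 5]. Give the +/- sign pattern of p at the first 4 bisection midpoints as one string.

midpoint 4: p = -5 < 0 → [4, 5]
midpoint 4.5: p = 4.625 > 0 → [4, 4.5]
midpoint 4.25: p = -0.734375 < 0 → [4.25, 4.5]
midpoint 4.375: p = 1.8027 > 0 → [4.25, 4.375]

-+-+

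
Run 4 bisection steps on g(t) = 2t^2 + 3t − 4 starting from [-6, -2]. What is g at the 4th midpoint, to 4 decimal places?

t = -4 gives g = 16, positive; keep [-4, -2]
t = -3 gives g = 5, positive; keep [-3, -2]
t = -2.5 gives g = 1, positive; keep [-2.5, -2]
t = -2.25 gives g = -0.625, negative; keep [-2.5, -2.25]

-0.6250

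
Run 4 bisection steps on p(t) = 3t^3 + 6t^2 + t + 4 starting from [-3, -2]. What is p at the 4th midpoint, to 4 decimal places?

m = -2.5, p(m) = -7.875 (−); new bracket [-2.5, -2]
m = -2.25, p(m) = -2.046875 (−); new bracket [-2.25, -2]
m = -2.125, p(m) = 0.181641 (+); new bracket [-2.25, -2.125]
m = -2.1875, p(m) = -0.8792 (−); new bracket [-2.1875, -2.125]

-0.8792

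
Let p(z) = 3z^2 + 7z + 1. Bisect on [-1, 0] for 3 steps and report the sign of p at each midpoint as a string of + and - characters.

--+

p(-0.5) = -1.75 < 0, so the root lies in [-0.5, 0]
p(-0.25) = -0.5625 < 0, so the root lies in [-0.25, 0]
p(-0.125) = 0.171875 > 0, so the root lies in [-0.25, -0.125]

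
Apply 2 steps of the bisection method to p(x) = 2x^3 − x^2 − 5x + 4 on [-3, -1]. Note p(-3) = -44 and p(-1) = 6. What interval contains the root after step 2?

[-2, -1.5]

midpoint -2: p = -6 < 0 → [-2, -1]
midpoint -1.5: p = 2.5 > 0 → [-2, -1.5]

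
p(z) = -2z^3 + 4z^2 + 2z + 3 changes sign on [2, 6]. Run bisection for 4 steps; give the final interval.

z = 4 gives p = -53, negative; keep [2, 4]
z = 3 gives p = -9, negative; keep [2, 3]
z = 2.5 gives p = 1.75, positive; keep [2.5, 3]
z = 2.75 gives p = -2.8438, negative; keep [2.5, 2.75]

[2.5, 2.75]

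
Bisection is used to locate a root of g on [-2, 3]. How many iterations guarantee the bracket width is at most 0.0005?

Width after n steps is 5/2^n. Need 2^n ≥ 5/0.0005 = 10000.
2^13 = 8192 < 10000 ≤ 2^14 = 16384, so n = 14.

14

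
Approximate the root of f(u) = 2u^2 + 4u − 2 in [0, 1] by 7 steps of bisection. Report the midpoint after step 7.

0.4140625

m = 0.5, f(m) = 0.5 (+); new bracket [0, 0.5]
m = 0.25, f(m) = -0.875 (−); new bracket [0.25, 0.5]
m = 0.375, f(m) = -0.21875 (−); new bracket [0.375, 0.5]
m = 0.4375, f(m) = 0.1328 (+); new bracket [0.375, 0.4375]
m = 0.40625, f(m) = -0.0449 (−); new bracket [0.40625, 0.4375]
m = 0.421875, f(m) = 0.0435 (+); new bracket [0.40625, 0.421875]
m = 0.4140625, f(m) = -0.0009 (−); new bracket [0.4140625, 0.421875]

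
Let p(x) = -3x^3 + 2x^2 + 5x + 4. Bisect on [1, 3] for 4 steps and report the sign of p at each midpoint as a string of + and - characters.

-+++

midpoint 2: p = -2 < 0 → [1, 2]
midpoint 1.5: p = 5.875 > 0 → [1.5, 2]
midpoint 1.75: p = 2.796875 > 0 → [1.75, 2]
midpoint 1.875: p = 0.6309 > 0 → [1.875, 2]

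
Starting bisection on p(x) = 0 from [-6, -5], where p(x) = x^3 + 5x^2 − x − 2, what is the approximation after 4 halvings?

midpoint -5.5: p = -11.625 < 0 → [-5.5, -5]
midpoint -5.25: p = -3.640625 < 0 → [-5.25, -5]
midpoint -5.125: p = -0.158203 < 0 → [-5.125, -5]
midpoint -5.0625: p = 1.4607 > 0 → [-5.125, -5.0625]

-5.0625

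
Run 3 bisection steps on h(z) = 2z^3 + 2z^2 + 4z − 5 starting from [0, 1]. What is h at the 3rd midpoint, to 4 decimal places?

1.3711

m = 0.5, h(m) = -2.25 (−); new bracket [0.5, 1]
m = 0.75, h(m) = -0.03125 (−); new bracket [0.75, 1]
m = 0.875, h(m) = 1.371094 (+); new bracket [0.75, 0.875]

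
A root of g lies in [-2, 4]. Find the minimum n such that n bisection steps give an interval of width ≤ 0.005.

11

Width after n steps is 6/2^n. Need 2^n ≥ 6/0.005 = 1200.
2^10 = 1024 < 1200 ≤ 2^11 = 2048, so n = 11.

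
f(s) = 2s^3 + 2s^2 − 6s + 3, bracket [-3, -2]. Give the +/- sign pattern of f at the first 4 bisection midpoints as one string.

s = -2.5 gives f = -0.75, negative; keep [-2.5, -2]
s = -2.25 gives f = 3.84375, positive; keep [-2.5, -2.25]
s = -2.375 gives f = 1.738281, positive; keep [-2.5, -2.375]
s = -2.4375 gives f = 0.5435, positive; keep [-2.5, -2.4375]

-+++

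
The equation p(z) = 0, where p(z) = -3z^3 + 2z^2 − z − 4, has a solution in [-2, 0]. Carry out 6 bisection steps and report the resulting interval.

[-0.84375, -0.8125]

m = -1, p(m) = 2 (+); new bracket [-1, 0]
m = -0.5, p(m) = -2.625 (−); new bracket [-1, -0.5]
m = -0.75, p(m) = -0.859375 (−); new bracket [-1, -0.75]
m = -0.875, p(m) = 0.416 (+); new bracket [-0.875, -0.75]
m = -0.8125, p(m) = -0.2581 (−); new bracket [-0.875, -0.8125]
m = -0.84375, p(m) = 0.0696 (+); new bracket [-0.84375, -0.8125]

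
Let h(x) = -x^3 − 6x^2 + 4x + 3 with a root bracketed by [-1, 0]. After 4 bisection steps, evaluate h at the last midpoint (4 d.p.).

0.1853

m = -0.5, h(m) = -0.375 (−); new bracket [-0.5, 0]
m = -0.25, h(m) = 1.640625 (+); new bracket [-0.5, -0.25]
m = -0.375, h(m) = 0.708984 (+); new bracket [-0.5, -0.375]
m = -0.4375, h(m) = 0.1853 (+); new bracket [-0.5, -0.4375]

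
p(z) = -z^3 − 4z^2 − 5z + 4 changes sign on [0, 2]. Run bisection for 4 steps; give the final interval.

[0.5, 0.625]

midpoint 1: p = -6 < 0 → [0, 1]
midpoint 0.5: p = 0.375 > 0 → [0.5, 1]
midpoint 0.75: p = -2.421875 < 0 → [0.5, 0.75]
midpoint 0.625: p = -0.9316 < 0 → [0.5, 0.625]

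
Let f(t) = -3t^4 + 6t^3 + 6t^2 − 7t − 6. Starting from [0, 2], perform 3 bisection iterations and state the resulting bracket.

[1.25, 1.5]

m = 1, f(m) = -4 (−); new bracket [1, 2]
m = 1.5, f(m) = 2.0625 (+); new bracket [1, 1.5]
m = 1.25, f(m) = -0.980469 (−); new bracket [1.25, 1.5]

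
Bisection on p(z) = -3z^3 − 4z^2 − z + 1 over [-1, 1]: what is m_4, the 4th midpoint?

m = 0, p(m) = 1 (+); new bracket [0, 1]
m = 0.5, p(m) = -0.875 (−); new bracket [0, 0.5]
m = 0.25, p(m) = 0.453125 (+); new bracket [0.25, 0.5]
m = 0.375, p(m) = -0.0957 (−); new bracket [0.25, 0.375]

0.375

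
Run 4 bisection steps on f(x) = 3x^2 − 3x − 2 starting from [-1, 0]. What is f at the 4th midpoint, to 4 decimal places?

x = -0.5 gives f = 0.25, positive; keep [-0.5, 0]
x = -0.25 gives f = -1.0625, negative; keep [-0.5, -0.25]
x = -0.375 gives f = -0.453125, negative; keep [-0.5, -0.375]
x = -0.4375 gives f = -0.1133, negative; keep [-0.5, -0.4375]

-0.1133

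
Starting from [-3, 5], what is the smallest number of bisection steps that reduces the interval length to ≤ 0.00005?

18

Width after n steps is 8/2^n. Need 2^n ≥ 8/0.00005 = 160000.
2^17 = 131072 < 160000 ≤ 2^18 = 262144, so n = 18.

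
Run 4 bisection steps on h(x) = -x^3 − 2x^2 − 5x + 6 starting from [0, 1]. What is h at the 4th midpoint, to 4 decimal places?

midpoint 0.5: h = 2.875 > 0 → [0.5, 1]
midpoint 0.75: h = 0.703125 > 0 → [0.75, 1]
midpoint 0.875: h = -0.576172 < 0 → [0.75, 0.875]
midpoint 0.8125: h = 0.0808 > 0 → [0.8125, 0.875]

0.0808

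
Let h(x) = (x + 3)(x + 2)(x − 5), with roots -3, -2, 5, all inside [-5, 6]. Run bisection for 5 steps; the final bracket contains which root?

h(0.5) = -39.375 < 0, so the root lies in [0.5, 6]
h(3.25) = -57.421875 < 0, so the root lies in [3.25, 6]
h(4.625) = -18.943359 < 0, so the root lies in [4.625, 6]
h(5.3125) = 18.9954 > 0, so the root lies in [4.625, 5.3125]
h(4.96875) = -1.7354 < 0, so the root lies in [4.96875, 5.3125]

5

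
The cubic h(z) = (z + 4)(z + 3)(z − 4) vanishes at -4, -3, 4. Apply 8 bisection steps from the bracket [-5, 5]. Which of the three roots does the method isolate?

z = 0 gives h = -48, negative; keep [0, 5]
z = 2.5 gives h = -53.625, negative; keep [2.5, 5]
z = 3.75 gives h = -13.078125, negative; keep [3.75, 5]
z = 4.375 gives h = 23.1621, positive; keep [3.75, 4.375]
z = 4.0625 gives h = 3.5588, positive; keep [3.75, 4.0625]
z = 3.90625 gives h = -5.119, negative; keep [3.90625, 4.0625]
z = 3.984375 gives h = -0.8713, negative; keep [3.984375, 4.0625]
z = 4.0234375 gives h = 1.3208, positive; keep [3.984375, 4.0234375]

4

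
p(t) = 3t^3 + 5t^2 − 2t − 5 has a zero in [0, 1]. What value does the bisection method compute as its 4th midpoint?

0.9375

midpoint 0.5: p = -4.375 < 0 → [0.5, 1]
midpoint 0.75: p = -2.421875 < 0 → [0.75, 1]
midpoint 0.875: p = -0.912109 < 0 → [0.875, 1]
midpoint 0.9375: p = -0.0085 < 0 → [0.9375, 1]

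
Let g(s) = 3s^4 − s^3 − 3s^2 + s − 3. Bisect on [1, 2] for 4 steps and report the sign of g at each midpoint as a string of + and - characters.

g(1.5) = 3.5625 > 0, so the root lies in [1, 1.5]
g(1.25) = -1.066406 < 0, so the root lies in [1.25, 1.5]
g(1.375) = 0.826904 > 0, so the root lies in [1.25, 1.375]
g(1.3125) = -0.2138 < 0, so the root lies in [1.3125, 1.375]

+-+-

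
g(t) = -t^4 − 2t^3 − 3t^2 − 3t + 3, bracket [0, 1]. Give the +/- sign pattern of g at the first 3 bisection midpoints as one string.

+--

g(0.5) = 0.4375 > 0, so the root lies in [0.5, 1]
g(0.75) = -2.097656 < 0, so the root lies in [0.5, 0.75]
g(0.625) = -0.687744 < 0, so the root lies in [0.5, 0.625]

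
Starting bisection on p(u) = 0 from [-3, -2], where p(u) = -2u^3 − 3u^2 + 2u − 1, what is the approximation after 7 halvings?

-2.0859375

midpoint -2.5: p = 6.5 > 0 → [-2.5, -2]
midpoint -2.25: p = 2.09375 > 0 → [-2.25, -2]
midpoint -2.125: p = 0.394531 > 0 → [-2.125, -2]
midpoint -2.0625: p = -0.3394 < 0 → [-2.125, -2.0625]
midpoint -2.09375: p = 0.0182 > 0 → [-2.09375, -2.0625]
midpoint -2.078125: p = -0.1629 < 0 → [-2.09375, -2.078125]
midpoint -2.0859375: p = -0.0729 < 0 → [-2.09375, -2.0859375]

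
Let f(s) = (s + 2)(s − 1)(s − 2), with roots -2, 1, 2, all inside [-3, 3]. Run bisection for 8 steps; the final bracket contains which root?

midpoint 0: f = 4 > 0 → [-3, 0]
midpoint -1.5: f = 4.375 > 0 → [-3, -1.5]
midpoint -2.25: f = -3.453125 < 0 → [-2.25, -1.5]
midpoint -1.875: f = 1.3926 > 0 → [-2.25, -1.875]
midpoint -2.0625: f = -0.7776 < 0 → [-2.0625, -1.875]
midpoint -1.96875: f = 0.3682 > 0 → [-2.0625, -1.96875]
midpoint -2.015625: f = -0.1892 < 0 → [-2.015625, -1.96875]
midpoint -1.9921875: f = 0.0933 > 0 → [-2.015625, -1.9921875]

-2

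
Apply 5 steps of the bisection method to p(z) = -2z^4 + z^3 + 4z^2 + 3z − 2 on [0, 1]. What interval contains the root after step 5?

p(0.5) = 0.5 > 0, so the root lies in [0, 0.5]
p(0.25) = -0.992188 < 0, so the root lies in [0.25, 0.5]
p(0.375) = -0.299316 < 0, so the root lies in [0.375, 0.5]
p(0.4375) = 0.0886 > 0, so the root lies in [0.375, 0.4375]
p(0.40625) = -0.1085 < 0, so the root lies in [0.40625, 0.4375]

[0.40625, 0.4375]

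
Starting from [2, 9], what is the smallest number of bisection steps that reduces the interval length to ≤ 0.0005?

Width after n steps is 7/2^n. Need 2^n ≥ 7/0.0005 = 14000.
2^13 = 8192 < 14000 ≤ 2^14 = 16384, so n = 14.

14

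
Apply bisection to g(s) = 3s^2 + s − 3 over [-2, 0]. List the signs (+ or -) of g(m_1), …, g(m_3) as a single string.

-++

s = -1 gives g = -1, negative; keep [-2, -1]
s = -1.5 gives g = 2.25, positive; keep [-1.5, -1]
s = -1.25 gives g = 0.4375, positive; keep [-1.25, -1]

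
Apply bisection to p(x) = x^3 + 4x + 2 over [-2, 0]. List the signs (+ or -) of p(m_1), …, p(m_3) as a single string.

--+

midpoint -1: p = -3 < 0 → [-1, 0]
midpoint -0.5: p = -0.125 < 0 → [-0.5, 0]
midpoint -0.25: p = 0.984375 > 0 → [-0.5, -0.25]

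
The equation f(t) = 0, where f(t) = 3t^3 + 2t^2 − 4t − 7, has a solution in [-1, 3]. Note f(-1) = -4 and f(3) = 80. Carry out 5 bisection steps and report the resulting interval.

[1.375, 1.5]

f(1) = -6 < 0, so the root lies in [1, 3]
f(2) = 17 > 0, so the root lies in [1, 2]
f(1.5) = 1.625 > 0, so the root lies in [1, 1.5]
f(1.25) = -3.0156 < 0, so the root lies in [1.25, 1.5]
f(1.375) = -0.9199 < 0, so the root lies in [1.375, 1.5]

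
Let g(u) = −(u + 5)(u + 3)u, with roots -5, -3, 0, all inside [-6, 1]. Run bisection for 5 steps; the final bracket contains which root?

m = -2.5, g(m) = 3.125 (+); new bracket [-2.5, 1]
m = -0.75, g(m) = 7.171875 (+); new bracket [-0.75, 1]
m = 0.125, g(m) = -2.001953 (−); new bracket [-0.75, 0.125]
m = -0.3125, g(m) = 3.9368 (+); new bracket [-0.3125, 0.125]
m = -0.09375, g(m) = 1.3368 (+); new bracket [-0.09375, 0.125]

0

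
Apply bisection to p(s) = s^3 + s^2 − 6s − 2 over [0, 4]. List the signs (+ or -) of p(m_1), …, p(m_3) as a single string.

s = 2 gives p = -2, negative; keep [2, 4]
s = 3 gives p = 16, positive; keep [2, 3]
s = 2.5 gives p = 4.875, positive; keep [2, 2.5]

-++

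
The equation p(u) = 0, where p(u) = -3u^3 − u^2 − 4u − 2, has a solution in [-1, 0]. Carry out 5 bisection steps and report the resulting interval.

p(-0.5) = 0.125 > 0, so the root lies in [-0.5, 0]
p(-0.25) = -1.015625 < 0, so the root lies in [-0.5, -0.25]
p(-0.375) = -0.482422 < 0, so the root lies in [-0.5, -0.375]
p(-0.4375) = -0.1902 < 0, so the root lies in [-0.5, -0.4375]
p(-0.46875) = -0.0357 < 0, so the root lies in [-0.5, -0.46875]

[-0.5, -0.46875]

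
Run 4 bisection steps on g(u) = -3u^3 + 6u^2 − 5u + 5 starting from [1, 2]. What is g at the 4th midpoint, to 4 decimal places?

m = 1.5, g(m) = 0.875 (+); new bracket [1.5, 2]
m = 1.75, g(m) = -1.453125 (−); new bracket [1.5, 1.75]
m = 1.625, g(m) = -0.154297 (−); new bracket [1.5, 1.625]
m = 1.5625, g(m) = 0.3918 (+); new bracket [1.5625, 1.625]

0.3918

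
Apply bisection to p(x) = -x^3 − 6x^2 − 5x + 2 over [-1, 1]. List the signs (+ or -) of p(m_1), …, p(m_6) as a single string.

+-+--+

m = 0, p(m) = 2 (+); new bracket [0, 1]
m = 0.5, p(m) = -2.125 (−); new bracket [0, 0.5]
m = 0.25, p(m) = 0.359375 (+); new bracket [0.25, 0.5]
m = 0.375, p(m) = -0.7715 (−); new bracket [0.25, 0.375]
m = 0.3125, p(m) = -0.179 (−); new bracket [0.25, 0.3125]
m = 0.28125, p(m) = 0.0969 (+); new bracket [0.28125, 0.3125]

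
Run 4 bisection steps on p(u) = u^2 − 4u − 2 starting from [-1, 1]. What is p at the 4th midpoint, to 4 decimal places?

m = 0, p(m) = -2 (−); new bracket [-1, 0]
m = -0.5, p(m) = 0.25 (+); new bracket [-0.5, 0]
m = -0.25, p(m) = -0.9375 (−); new bracket [-0.5, -0.25]
m = -0.375, p(m) = -0.3594 (−); new bracket [-0.5, -0.375]

-0.3594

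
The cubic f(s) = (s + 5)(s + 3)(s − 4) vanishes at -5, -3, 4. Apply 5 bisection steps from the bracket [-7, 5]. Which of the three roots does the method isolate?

4

s = -1 gives f = -40, negative; keep [-1, 5]
s = 2 gives f = -70, negative; keep [2, 5]
s = 3.5 gives f = -27.625, negative; keep [3.5, 5]
s = 4.25 gives f = 16.7656, positive; keep [3.5, 4.25]
s = 3.875 gives f = -7.627, negative; keep [3.875, 4.25]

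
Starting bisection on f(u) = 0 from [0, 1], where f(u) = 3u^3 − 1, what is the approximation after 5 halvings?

0.71875

midpoint 0.5: f = -0.625 < 0 → [0.5, 1]
midpoint 0.75: f = 0.265625 > 0 → [0.5, 0.75]
midpoint 0.625: f = -0.267578 < 0 → [0.625, 0.75]
midpoint 0.6875: f = -0.0251 < 0 → [0.6875, 0.75]
midpoint 0.71875: f = 0.1139 > 0 → [0.6875, 0.71875]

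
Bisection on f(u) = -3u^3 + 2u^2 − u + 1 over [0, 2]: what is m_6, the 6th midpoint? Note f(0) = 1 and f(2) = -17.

0.78125

m = 1, f(m) = -1 (−); new bracket [0, 1]
m = 0.5, f(m) = 0.625 (+); new bracket [0.5, 1]
m = 0.75, f(m) = 0.109375 (+); new bracket [0.75, 1]
m = 0.875, f(m) = -0.3535 (−); new bracket [0.75, 0.875]
m = 0.8125, f(m) = -0.1013 (−); new bracket [0.75, 0.8125]
m = 0.78125, f(m) = 0.0089 (+); new bracket [0.78125, 0.8125]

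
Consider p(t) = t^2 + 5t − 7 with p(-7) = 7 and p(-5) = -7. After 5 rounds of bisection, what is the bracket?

p(-6) = -1 < 0, so the root lies in [-7, -6]
p(-6.5) = 2.75 > 0, so the root lies in [-6.5, -6]
p(-6.25) = 0.8125 > 0, so the root lies in [-6.25, -6]
p(-6.125) = -0.1094 < 0, so the root lies in [-6.25, -6.125]
p(-6.1875) = 0.3477 > 0, so the root lies in [-6.1875, -6.125]

[-6.1875, -6.125]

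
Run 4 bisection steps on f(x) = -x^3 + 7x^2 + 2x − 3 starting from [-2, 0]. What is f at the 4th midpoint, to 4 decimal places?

1.2793

f(-1) = 3 > 0, so the root lies in [-1, 0]
f(-0.5) = -2.125 < 0, so the root lies in [-1, -0.5]
f(-0.75) = -0.140625 < 0, so the root lies in [-1, -0.75]
f(-0.875) = 1.2793 > 0, so the root lies in [-0.875, -0.75]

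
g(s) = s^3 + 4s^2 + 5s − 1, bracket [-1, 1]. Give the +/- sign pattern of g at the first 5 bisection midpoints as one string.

-++-+

m = 0, g(m) = -1 (−); new bracket [0, 1]
m = 0.5, g(m) = 2.625 (+); new bracket [0, 0.5]
m = 0.25, g(m) = 0.515625 (+); new bracket [0, 0.25]
m = 0.125, g(m) = -0.3105 (−); new bracket [0.125, 0.25]
m = 0.1875, g(m) = 0.0847 (+); new bracket [0.125, 0.1875]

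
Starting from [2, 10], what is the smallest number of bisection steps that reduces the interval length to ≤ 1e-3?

13

Width after n steps is 8/2^n. Need 2^n ≥ 8/1e-3 = 8000.
2^12 = 4096 < 8000 ≤ 2^13 = 8192, so n = 13.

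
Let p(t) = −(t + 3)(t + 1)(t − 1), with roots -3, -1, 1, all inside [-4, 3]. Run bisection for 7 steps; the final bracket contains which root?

midpoint -0.5: p = 1.875 > 0 → [-0.5, 3]
midpoint 1.25: p = -2.390625 < 0 → [-0.5, 1.25]
midpoint 0.375: p = 2.900391 > 0 → [0.375, 1.25]
midpoint 0.8125: p = 1.2957 > 0 → [0.8125, 1.25]
midpoint 1.03125: p = -0.2559 < 0 → [0.8125, 1.03125]
midpoint 0.921875: p = 0.5889 > 0 → [0.921875, 1.03125]
midpoint 0.9765625: p = 0.1842 > 0 → [0.9765625, 1.03125]

1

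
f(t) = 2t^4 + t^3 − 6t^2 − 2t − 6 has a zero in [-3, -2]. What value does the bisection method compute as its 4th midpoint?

-2.0625

t = -2.5 gives f = 24, positive; keep [-2.5, -2]
t = -2.25 gives f = 7.992188, positive; keep [-2.25, -2]
t = -2.125 gives f = 2.342285, positive; keep [-2.125, -2]
t = -2.0625 gives f = 0.0193, positive; keep [-2.0625, -2]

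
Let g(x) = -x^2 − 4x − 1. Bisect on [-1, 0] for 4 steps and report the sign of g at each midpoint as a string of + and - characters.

+-++

g(-0.5) = 0.75 > 0, so the root lies in [-0.5, 0]
g(-0.25) = -0.0625 < 0, so the root lies in [-0.5, -0.25]
g(-0.375) = 0.359375 > 0, so the root lies in [-0.375, -0.25]
g(-0.3125) = 0.1523 > 0, so the root lies in [-0.3125, -0.25]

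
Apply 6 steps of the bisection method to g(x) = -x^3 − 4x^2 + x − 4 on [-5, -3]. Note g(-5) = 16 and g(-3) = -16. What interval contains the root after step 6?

m = -4, g(m) = -8 (−); new bracket [-5, -4]
m = -4.5, g(m) = 1.625 (+); new bracket [-4.5, -4]
m = -4.25, g(m) = -3.734375 (−); new bracket [-4.5, -4.25]
m = -4.375, g(m) = -1.1973 (−); new bracket [-4.5, -4.375]
m = -4.4375, g(m) = 0.1775 (+); new bracket [-4.4375, -4.375]
m = -4.40625, g(m) = -0.5189 (−); new bracket [-4.4375, -4.40625]

[-4.4375, -4.40625]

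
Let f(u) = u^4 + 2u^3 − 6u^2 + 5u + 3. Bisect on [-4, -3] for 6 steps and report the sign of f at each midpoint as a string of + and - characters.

--+--+

m = -3.5, f(m) = -23.6875 (−); new bracket [-4, -3.5]
m = -3.75, f(m) = -7.839844 (−); new bracket [-4, -3.75]
m = -3.875, f(m) = 2.62915 (+); new bracket [-3.875, -3.75]
m = -3.8125, f(m) = -2.8332 (−); new bracket [-3.875, -3.8125]
m = -3.84375, f(m) = -0.1602 (−); new bracket [-3.875, -3.84375]
m = -3.859375, f(m) = 1.2198 (+); new bracket [-3.859375, -3.84375]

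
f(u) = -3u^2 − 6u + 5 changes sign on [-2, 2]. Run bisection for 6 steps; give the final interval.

midpoint 0: f = 5 > 0 → [0, 2]
midpoint 1: f = -4 < 0 → [0, 1]
midpoint 0.5: f = 1.25 > 0 → [0.5, 1]
midpoint 0.75: f = -1.1875 < 0 → [0.5, 0.75]
midpoint 0.625: f = 0.0781 > 0 → [0.625, 0.75]
midpoint 0.6875: f = -0.543 < 0 → [0.625, 0.6875]

[0.625, 0.6875]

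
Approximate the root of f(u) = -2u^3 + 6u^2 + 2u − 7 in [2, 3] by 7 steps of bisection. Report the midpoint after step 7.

2.9296875

f(2.5) = 4.25 > 0, so the root lies in [2.5, 3]
f(2.75) = 2.28125 > 0, so the root lies in [2.75, 3]
f(2.875) = 0.816406 > 0, so the root lies in [2.875, 3]
f(2.9375) = -0.0464 < 0, so the root lies in [2.875, 2.9375]
f(2.90625) = 0.3962 > 0, so the root lies in [2.90625, 2.9375]
f(2.921875) = 0.1777 > 0, so the root lies in [2.921875, 2.9375]
f(2.9296875) = 0.0664 > 0, so the root lies in [2.9296875, 2.9375]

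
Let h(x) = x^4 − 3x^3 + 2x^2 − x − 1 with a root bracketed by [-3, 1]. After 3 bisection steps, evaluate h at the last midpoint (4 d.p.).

0.4375

h(-1) = 6 > 0, so the root lies in [-1, 1]
h(0) = -1 < 0, so the root lies in [-1, 0]
h(-0.5) = 0.4375 > 0, so the root lies in [-0.5, 0]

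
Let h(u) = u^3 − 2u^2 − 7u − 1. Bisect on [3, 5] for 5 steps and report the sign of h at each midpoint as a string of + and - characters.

+--+-

u = 4 gives h = 3, positive; keep [3, 4]
u = 3.5 gives h = -7.125, negative; keep [3.5, 4]
u = 3.75 gives h = -2.640625, negative; keep [3.75, 4]
u = 3.875 gives h = 0.0293, positive; keep [3.75, 3.875]
u = 3.8125 gives h = -1.3425, negative; keep [3.8125, 3.875]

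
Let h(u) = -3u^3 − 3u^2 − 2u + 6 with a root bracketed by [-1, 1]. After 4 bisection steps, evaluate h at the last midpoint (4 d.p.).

m = 0, h(m) = 6 (+); new bracket [0, 1]
m = 0.5, h(m) = 3.875 (+); new bracket [0.5, 1]
m = 0.75, h(m) = 1.546875 (+); new bracket [0.75, 1]
m = 0.875, h(m) = -0.0566 (−); new bracket [0.75, 0.875]

-0.0566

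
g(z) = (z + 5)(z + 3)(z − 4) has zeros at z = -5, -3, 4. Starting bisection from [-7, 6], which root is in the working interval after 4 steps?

midpoint -0.5: g = -50.625 < 0 → [-0.5, 6]
midpoint 2.75: g = -55.703125 < 0 → [2.75, 6]
midpoint 4.375: g = 25.927734 > 0 → [2.75, 4.375]
midpoint 3.5625: g = -24.5837 < 0 → [3.5625, 4.375]

4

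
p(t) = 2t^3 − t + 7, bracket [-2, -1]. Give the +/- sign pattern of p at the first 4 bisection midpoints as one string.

+-+-

m = -1.5, p(m) = 1.75 (+); new bracket [-2, -1.5]
m = -1.75, p(m) = -1.96875 (−); new bracket [-1.75, -1.5]
m = -1.625, p(m) = 0.042969 (+); new bracket [-1.75, -1.625]
m = -1.6875, p(m) = -0.9233 (−); new bracket [-1.6875, -1.625]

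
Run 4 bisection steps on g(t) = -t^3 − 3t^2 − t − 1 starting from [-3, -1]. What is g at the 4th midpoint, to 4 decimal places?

g(-2) = -3 < 0, so the root lies in [-3, -2]
g(-2.5) = -1.625 < 0, so the root lies in [-3, -2.5]
g(-2.75) = -0.140625 < 0, so the root lies in [-3, -2.75]
g(-2.875) = 0.8418 > 0, so the root lies in [-2.875, -2.75]

0.8418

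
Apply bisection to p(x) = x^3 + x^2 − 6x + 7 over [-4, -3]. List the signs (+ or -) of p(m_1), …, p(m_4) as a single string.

x = -3.5 gives p = -2.625, negative; keep [-3.5, -3]
x = -3.25 gives p = 2.734375, positive; keep [-3.5, -3.25]
x = -3.375 gives p = 0.197266, positive; keep [-3.5, -3.375]
x = -3.4375 gives p = -1.1775, negative; keep [-3.4375, -3.375]

-++-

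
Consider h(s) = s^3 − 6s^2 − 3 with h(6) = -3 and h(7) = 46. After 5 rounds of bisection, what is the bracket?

m = 6.5, h(m) = 18.125 (+); new bracket [6, 6.5]
m = 6.25, h(m) = 6.765625 (+); new bracket [6, 6.25]
m = 6.125, h(m) = 1.689453 (+); new bracket [6, 6.125]
m = 6.0625, h(m) = -0.7029 (−); new bracket [6.0625, 6.125]
m = 6.09375, h(m) = 0.4813 (+); new bracket [6.0625, 6.09375]

[6.0625, 6.09375]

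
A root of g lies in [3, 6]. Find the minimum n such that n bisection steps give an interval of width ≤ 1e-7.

Width after n steps is 3/2^n. Need 2^n ≥ 3/1e-7 = 30000000.
2^24 = 16777216 < 30000000 ≤ 2^25 = 33554432, so n = 25.

25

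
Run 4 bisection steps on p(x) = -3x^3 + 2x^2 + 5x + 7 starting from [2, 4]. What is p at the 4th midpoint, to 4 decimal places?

x = 3 gives p = -41, negative; keep [2, 3]
x = 2.5 gives p = -14.875, negative; keep [2, 2.5]
x = 2.25 gives p = -5.796875, negative; keep [2, 2.25]
x = 2.125 gives p = -2.1309, negative; keep [2, 2.125]

-2.1309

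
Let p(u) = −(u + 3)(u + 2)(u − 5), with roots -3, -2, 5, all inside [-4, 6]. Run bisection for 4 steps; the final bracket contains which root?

5

midpoint 1: p = 48 > 0 → [1, 6]
midpoint 3.5: p = 53.625 > 0 → [3.5, 6]
midpoint 4.75: p = 13.078125 > 0 → [4.75, 6]
midpoint 5.375: p = -23.1621 < 0 → [4.75, 5.375]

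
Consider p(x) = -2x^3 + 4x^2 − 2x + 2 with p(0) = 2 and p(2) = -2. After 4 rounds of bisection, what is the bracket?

[1.75, 1.875]

x = 1 gives p = 2, positive; keep [1, 2]
x = 1.5 gives p = 1.25, positive; keep [1.5, 2]
x = 1.75 gives p = 0.03125, positive; keep [1.75, 2]
x = 1.875 gives p = -0.8711, negative; keep [1.75, 1.875]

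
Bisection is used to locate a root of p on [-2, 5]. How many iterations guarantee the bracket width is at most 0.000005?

Width after n steps is 7/2^n. Need 2^n ≥ 7/0.000005 = 1400000.
2^20 = 1048576 < 1400000 ≤ 2^21 = 2097152, so n = 21.

21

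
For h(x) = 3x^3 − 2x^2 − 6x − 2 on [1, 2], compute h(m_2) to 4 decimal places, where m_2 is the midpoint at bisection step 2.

-2.5469

x = 1.5 gives h = -5.375, negative; keep [1.5, 2]
x = 1.75 gives h = -2.546875, negative; keep [1.75, 2]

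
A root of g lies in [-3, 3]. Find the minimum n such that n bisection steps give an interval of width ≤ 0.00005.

17

Width after n steps is 6/2^n. Need 2^n ≥ 6/0.00005 = 120000.
2^16 = 65536 < 120000 ≤ 2^17 = 131072, so n = 17.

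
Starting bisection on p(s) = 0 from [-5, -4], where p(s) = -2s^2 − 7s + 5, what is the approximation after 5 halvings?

-4.09375

m = -4.5, p(m) = -4 (−); new bracket [-4.5, -4]
m = -4.25, p(m) = -1.375 (−); new bracket [-4.25, -4]
m = -4.125, p(m) = -0.15625 (−); new bracket [-4.125, -4]
m = -4.0625, p(m) = 0.4297 (+); new bracket [-4.125, -4.0625]
m = -4.09375, p(m) = 0.1387 (+); new bracket [-4.125, -4.09375]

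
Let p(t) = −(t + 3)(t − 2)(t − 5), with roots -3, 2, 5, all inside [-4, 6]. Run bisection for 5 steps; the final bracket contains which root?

-3

p(1) = -16 < 0, so the root lies in [-4, 1]
p(-1.5) = -34.125 < 0, so the root lies in [-4, -1.5]
p(-2.75) = -9.203125 < 0, so the root lies in [-4, -2.75]
p(-3.375) = 16.8809 > 0, so the root lies in [-3.375, -2.75]
p(-3.0625) = 2.551 > 0, so the root lies in [-3.0625, -2.75]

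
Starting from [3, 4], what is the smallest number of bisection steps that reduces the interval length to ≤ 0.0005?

11

Width after n steps is 1/2^n. Need 2^n ≥ 1/0.0005 = 2000.
2^10 = 1024 < 2000 ≤ 2^11 = 2048, so n = 11.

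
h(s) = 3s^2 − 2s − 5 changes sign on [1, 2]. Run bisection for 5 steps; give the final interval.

m = 1.5, h(m) = -1.25 (−); new bracket [1.5, 2]
m = 1.75, h(m) = 0.6875 (+); new bracket [1.5, 1.75]
m = 1.625, h(m) = -0.328125 (−); new bracket [1.625, 1.75]
m = 1.6875, h(m) = 0.168 (+); new bracket [1.625, 1.6875]
m = 1.65625, h(m) = -0.083 (−); new bracket [1.65625, 1.6875]

[1.65625, 1.6875]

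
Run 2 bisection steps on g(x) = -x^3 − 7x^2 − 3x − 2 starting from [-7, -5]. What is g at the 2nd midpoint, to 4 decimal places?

g(-6) = -20 < 0, so the root lies in [-7, -6]
g(-6.5) = -3.625 < 0, so the root lies in [-7, -6.5]

-3.6250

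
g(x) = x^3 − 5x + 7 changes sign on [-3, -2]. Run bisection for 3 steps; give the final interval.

[-2.75, -2.625]

m = -2.5, g(m) = 3.875 (+); new bracket [-3, -2.5]
m = -2.75, g(m) = -0.046875 (−); new bracket [-2.75, -2.5]
m = -2.625, g(m) = 2.037109 (+); new bracket [-2.75, -2.625]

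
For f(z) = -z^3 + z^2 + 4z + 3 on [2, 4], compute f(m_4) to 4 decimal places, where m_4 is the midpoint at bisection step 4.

-0.9980

z = 3 gives f = -3, negative; keep [2, 3]
z = 2.5 gives f = 3.625, positive; keep [2.5, 3]
z = 2.75 gives f = 0.765625, positive; keep [2.75, 3]
z = 2.875 gives f = -0.998, negative; keep [2.75, 2.875]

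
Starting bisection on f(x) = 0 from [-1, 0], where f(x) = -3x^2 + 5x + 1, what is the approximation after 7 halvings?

midpoint -0.5: f = -2.25 < 0 → [-0.5, 0]
midpoint -0.25: f = -0.4375 < 0 → [-0.25, 0]
midpoint -0.125: f = 0.328125 > 0 → [-0.25, -0.125]
midpoint -0.1875: f = -0.043 < 0 → [-0.1875, -0.125]
midpoint -0.15625: f = 0.1455 > 0 → [-0.1875, -0.15625]
midpoint -0.171875: f = 0.052 > 0 → [-0.1875, -0.171875]
midpoint -0.1796875: f = 0.0047 > 0 → [-0.1875, -0.1796875]

-0.1796875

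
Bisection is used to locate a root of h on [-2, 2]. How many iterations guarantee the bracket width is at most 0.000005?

20

Width after n steps is 4/2^n. Need 2^n ≥ 4/0.000005 = 800000.
2^19 = 524288 < 800000 ≤ 2^20 = 1048576, so n = 20.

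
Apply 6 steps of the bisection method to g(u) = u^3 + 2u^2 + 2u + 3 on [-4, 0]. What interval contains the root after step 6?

[-1.8125, -1.75]

m = -2, g(m) = -1 (−); new bracket [-2, 0]
m = -1, g(m) = 2 (+); new bracket [-2, -1]
m = -1.5, g(m) = 1.125 (+); new bracket [-2, -1.5]
m = -1.75, g(m) = 0.2656 (+); new bracket [-2, -1.75]
m = -1.875, g(m) = -0.3105 (−); new bracket [-1.875, -1.75]
m = -1.8125, g(m) = -0.009 (−); new bracket [-1.8125, -1.75]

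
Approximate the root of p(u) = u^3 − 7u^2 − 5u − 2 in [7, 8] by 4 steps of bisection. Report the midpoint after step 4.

7.6875

m = 7.5, p(m) = -11.375 (−); new bracket [7.5, 8]
m = 7.75, p(m) = 4.296875 (+); new bracket [7.5, 7.75]
m = 7.625, p(m) = -3.787109 (−); new bracket [7.625, 7.75]
m = 7.6875, p(m) = 0.1921 (+); new bracket [7.625, 7.6875]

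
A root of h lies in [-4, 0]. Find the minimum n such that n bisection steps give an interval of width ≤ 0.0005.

Width after n steps is 4/2^n. Need 2^n ≥ 4/0.0005 = 8000.
2^12 = 4096 < 8000 ≤ 2^13 = 8192, so n = 13.

13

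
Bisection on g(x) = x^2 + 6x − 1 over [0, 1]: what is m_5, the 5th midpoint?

0.15625

m = 0.5, g(m) = 2.25 (+); new bracket [0, 0.5]
m = 0.25, g(m) = 0.5625 (+); new bracket [0, 0.25]
m = 0.125, g(m) = -0.234375 (−); new bracket [0.125, 0.25]
m = 0.1875, g(m) = 0.1602 (+); new bracket [0.125, 0.1875]
m = 0.15625, g(m) = -0.0381 (−); new bracket [0.15625, 0.1875]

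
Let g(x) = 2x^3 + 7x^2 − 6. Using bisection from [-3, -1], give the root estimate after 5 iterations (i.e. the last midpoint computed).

-1.0625

m = -2, g(m) = 6 (+); new bracket [-2, -1]
m = -1.5, g(m) = 3 (+); new bracket [-1.5, -1]
m = -1.25, g(m) = 1.03125 (+); new bracket [-1.25, -1]
m = -1.125, g(m) = 0.0117 (+); new bracket [-1.125, -1]
m = -1.0625, g(m) = -0.4966 (−); new bracket [-1.125, -1.0625]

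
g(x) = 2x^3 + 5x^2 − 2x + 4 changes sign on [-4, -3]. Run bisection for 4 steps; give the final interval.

[-3.0625, -3]

g(-3.5) = -13.5 < 0, so the root lies in [-3.5, -3]
g(-3.25) = -5.34375 < 0, so the root lies in [-3.25, -3]
g(-3.125) = -1.957031 < 0, so the root lies in [-3.125, -3]
g(-3.0625) = -0.4263 < 0, so the root lies in [-3.0625, -3]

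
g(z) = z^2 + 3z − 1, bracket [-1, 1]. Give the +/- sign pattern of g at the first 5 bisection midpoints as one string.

-+-++

m = 0, g(m) = -1 (−); new bracket [0, 1]
m = 0.5, g(m) = 0.75 (+); new bracket [0, 0.5]
m = 0.25, g(m) = -0.1875 (−); new bracket [0.25, 0.5]
m = 0.375, g(m) = 0.2656 (+); new bracket [0.25, 0.375]
m = 0.3125, g(m) = 0.0352 (+); new bracket [0.25, 0.3125]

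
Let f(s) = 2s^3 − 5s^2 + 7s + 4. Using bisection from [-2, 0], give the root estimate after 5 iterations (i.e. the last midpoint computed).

-0.4375

f(-1) = -10 < 0, so the root lies in [-1, 0]
f(-0.5) = -1 < 0, so the root lies in [-0.5, 0]
f(-0.25) = 1.90625 > 0, so the root lies in [-0.5, -0.25]
f(-0.375) = 0.5664 > 0, so the root lies in [-0.5, -0.375]
f(-0.4375) = -0.187 < 0, so the root lies in [-0.4375, -0.375]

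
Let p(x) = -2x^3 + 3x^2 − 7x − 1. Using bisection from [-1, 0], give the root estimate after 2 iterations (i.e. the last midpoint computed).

-0.25

m = -0.5, p(m) = 3.5 (+); new bracket [-0.5, 0]
m = -0.25, p(m) = 0.96875 (+); new bracket [-0.25, 0]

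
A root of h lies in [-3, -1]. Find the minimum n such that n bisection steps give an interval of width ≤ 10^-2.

Width after n steps is 2/2^n. Need 2^n ≥ 2/10^-2 = 200.
2^7 = 128 < 200 ≤ 2^8 = 256, so n = 8.

8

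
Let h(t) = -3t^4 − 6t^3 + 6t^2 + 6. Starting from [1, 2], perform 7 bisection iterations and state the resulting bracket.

midpoint 1.5: h = -15.9375 < 0 → [1, 1.5]
midpoint 1.25: h = -3.667969 < 0 → [1, 1.25]
midpoint 1.125: h = 0.245361 > 0 → [1.125, 1.25]
midpoint 1.1875: h = -1.552 < 0 → [1.125, 1.1875]
midpoint 1.15625: h = -0.6154 < 0 → [1.125, 1.15625]
midpoint 1.140625: h = -0.1757 < 0 → [1.125, 1.140625]
midpoint 1.1328125: h = 0.0371 > 0 → [1.1328125, 1.140625]

[1.1328125, 1.140625]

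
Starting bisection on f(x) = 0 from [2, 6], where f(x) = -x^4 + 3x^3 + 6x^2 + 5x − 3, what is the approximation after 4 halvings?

4.75

m = 4, f(m) = 49 (+); new bracket [4, 6]
m = 5, f(m) = -78 (−); new bracket [4, 5]
m = 4.5, f(m) = 4.3125 (+); new bracket [4.5, 5]
m = 4.75, f(m) = -31.4258 (−); new bracket [4.5, 4.75]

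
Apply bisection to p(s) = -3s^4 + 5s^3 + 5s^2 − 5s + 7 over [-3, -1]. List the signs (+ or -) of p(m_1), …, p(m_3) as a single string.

m = -2, p(m) = -51 (−); new bracket [-2, -1]
m = -1.5, p(m) = -6.3125 (−); new bracket [-1.5, -1]
m = -1.25, p(m) = 3.972656 (+); new bracket [-1.5, -1.25]

--+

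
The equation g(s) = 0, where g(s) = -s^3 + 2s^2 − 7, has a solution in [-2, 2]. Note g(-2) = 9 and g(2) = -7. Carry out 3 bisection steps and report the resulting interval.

[-1.5, -1]

midpoint 0: g = -7 < 0 → [-2, 0]
midpoint -1: g = -4 < 0 → [-2, -1]
midpoint -1.5: g = 0.875 > 0 → [-1.5, -1]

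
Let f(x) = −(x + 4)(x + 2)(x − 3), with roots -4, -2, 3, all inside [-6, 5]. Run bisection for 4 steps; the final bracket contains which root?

midpoint -0.5: f = 18.375 > 0 → [-0.5, 5]
midpoint 2.25: f = 19.921875 > 0 → [2.25, 5]
midpoint 3.625: f = -26.806641 < 0 → [2.25, 3.625]
midpoint 2.9375: f = 2.1409 > 0 → [2.9375, 3.625]

3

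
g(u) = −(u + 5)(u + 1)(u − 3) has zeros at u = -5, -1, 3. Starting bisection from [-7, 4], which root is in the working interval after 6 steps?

u = -1.5 gives g = -7.875, negative; keep [-7, -1.5]
u = -4.25 gives g = -17.671875, negative; keep [-7, -4.25]
u = -5.625 gives g = 24.931641, positive; keep [-5.625, -4.25]
u = -4.9375 gives g = -1.9534, negative; keep [-5.625, -4.9375]
u = -5.28125 gives g = 9.9715, positive; keep [-5.28125, -4.9375]
u = -5.109375 gives g = 3.6449, positive; keep [-5.109375, -4.9375]

-5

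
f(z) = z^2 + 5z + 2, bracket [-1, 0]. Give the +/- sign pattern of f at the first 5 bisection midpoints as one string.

-+++-

f(-0.5) = -0.25 < 0, so the root lies in [-0.5, 0]
f(-0.25) = 0.8125 > 0, so the root lies in [-0.5, -0.25]
f(-0.375) = 0.265625 > 0, so the root lies in [-0.5, -0.375]
f(-0.4375) = 0.0039 > 0, so the root lies in [-0.5, -0.4375]
f(-0.46875) = -0.124 < 0, so the root lies in [-0.46875, -0.4375]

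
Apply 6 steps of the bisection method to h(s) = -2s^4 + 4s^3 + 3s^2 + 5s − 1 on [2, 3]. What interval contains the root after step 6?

h(2.5) = 14.625 > 0, so the root lies in [2.5, 3]
h(2.75) = 4.242188 > 0, so the root lies in [2.75, 3]
h(2.875) = -3.414551 < 0, so the root lies in [2.75, 2.875]
h(2.8125) = 0.6411 > 0, so the root lies in [2.8125, 2.875]
h(2.84375) = -1.3282 < 0, so the root lies in [2.8125, 2.84375]
h(2.828125) = -0.3292 < 0, so the root lies in [2.8125, 2.828125]

[2.8125, 2.828125]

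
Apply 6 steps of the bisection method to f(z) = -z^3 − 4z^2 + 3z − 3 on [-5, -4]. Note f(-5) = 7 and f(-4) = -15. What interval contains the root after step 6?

midpoint -4.5: f = -6.375 < 0 → [-5, -4.5]
midpoint -4.75: f = -0.328125 < 0 → [-5, -4.75]
midpoint -4.875: f = 3.169922 > 0 → [-4.875, -4.75]
midpoint -4.8125: f = 1.3801 > 0 → [-4.8125, -4.75]
midpoint -4.78125: f = 0.5159 > 0 → [-4.78125, -4.75]
midpoint -4.765625: f = 0.0914 > 0 → [-4.765625, -4.75]

[-4.765625, -4.75]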